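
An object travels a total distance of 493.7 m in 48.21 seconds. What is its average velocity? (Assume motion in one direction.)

v_avg = Δd / Δt = 493.7 / 48.21 = 10.24 m/s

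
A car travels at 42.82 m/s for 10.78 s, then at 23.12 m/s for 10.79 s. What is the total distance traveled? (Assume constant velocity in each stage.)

d₁ = v₁t₁ = 42.82 × 10.78 = 461.5996 m
d₂ = v₂t₂ = 23.12 × 10.79 = 249.4648 m
d_total = 461.5996 + 249.4648 = 711.06 m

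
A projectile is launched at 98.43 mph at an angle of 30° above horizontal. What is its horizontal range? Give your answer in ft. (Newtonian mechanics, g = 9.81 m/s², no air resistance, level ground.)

v₀ = 98.43 mph × 0.44704 = 44.0021 m/s
R = v₀² × sin(2θ) / g = 44.0021² × sin(2 × 30°) / 9.81 = 1936.18 × 0.866025 / 9.81 = 170.926 m
R = 170.926 m / 0.3048 = 560.8 ft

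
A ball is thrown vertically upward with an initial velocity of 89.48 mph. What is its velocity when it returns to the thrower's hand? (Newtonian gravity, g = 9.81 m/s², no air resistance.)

By conservation of energy (no air resistance), the ball returns to the throw height with the same speed as launch, but directed downward.
|v_ground| = v₀ = 89.48 mph
v_ground = 89.48 mph (downward)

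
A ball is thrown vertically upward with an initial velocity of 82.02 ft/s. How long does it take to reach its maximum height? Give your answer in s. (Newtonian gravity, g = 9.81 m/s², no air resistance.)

v₀ = 82.02 ft/s × 0.3048 = 24.9997 m/s
t_up = v₀ / g = 24.9997 / 9.81 = 2.548 s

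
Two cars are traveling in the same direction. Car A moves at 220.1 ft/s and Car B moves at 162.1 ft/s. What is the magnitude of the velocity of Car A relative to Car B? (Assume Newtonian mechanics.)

v_rel = |v_A - v_B| = |220.1 - 162.1| = 58.0 ft/s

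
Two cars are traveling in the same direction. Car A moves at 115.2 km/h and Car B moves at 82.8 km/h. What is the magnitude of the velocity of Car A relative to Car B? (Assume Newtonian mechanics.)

v_rel = |v_A - v_B| = |115.2 - 82.8| = 32.4 km/h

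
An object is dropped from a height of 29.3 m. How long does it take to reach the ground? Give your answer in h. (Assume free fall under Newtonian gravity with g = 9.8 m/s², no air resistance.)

t = √(2h/g) = √(2 × 29.3 / 9.8) = 2.44532 s
t = 2.44532 s / 3600.0 = 0.0006793 h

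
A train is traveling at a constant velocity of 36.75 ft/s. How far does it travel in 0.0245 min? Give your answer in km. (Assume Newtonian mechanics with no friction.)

v = 36.75 ft/s × 0.3048 = 11.2014 m/s
t = 0.0245 min × 60.0 = 1.47 s
d = v × t = 11.2014 × 1.47 = 16.4661 m
d = 16.4661 m / 1000.0 = 0.01647 km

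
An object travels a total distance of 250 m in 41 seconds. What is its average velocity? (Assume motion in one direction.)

v_avg = Δd / Δt = 250 / 41 = 6.1 m/s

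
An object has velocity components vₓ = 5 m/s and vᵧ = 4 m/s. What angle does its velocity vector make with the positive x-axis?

θ = arctan(vᵧ/vₓ) = arctan(4/5) = 38.66°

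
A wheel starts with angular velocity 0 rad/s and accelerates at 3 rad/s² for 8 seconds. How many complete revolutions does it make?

θ = ω₀t + ½αt² = 0×8 + ½×3×8² = 96.0 rad
Total revolutions = θ/(2π) = 96.0/(2π) = 15.28
Complete revolutions = ⌊15.28⌋ = 15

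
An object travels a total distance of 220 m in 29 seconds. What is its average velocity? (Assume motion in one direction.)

v_avg = Δd / Δt = 220 / 29 = 7.59 m/s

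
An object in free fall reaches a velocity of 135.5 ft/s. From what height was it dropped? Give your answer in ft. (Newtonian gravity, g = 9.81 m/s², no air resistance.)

v = 135.5 ft/s × 0.3048 = 41.3004 m/s
h = v² / (2g) = 41.3004² / (2 × 9.81) = 86.938 m
h = 86.938 m / 0.3048 = 285.2 ft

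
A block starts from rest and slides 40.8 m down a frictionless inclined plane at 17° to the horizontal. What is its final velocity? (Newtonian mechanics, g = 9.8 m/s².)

a = g sin(θ) = 9.8 × sin(17°) = 2.8652 m/s²
v = √(2ad) = √(2 × 2.8652 × 40.8) = 15.29 m/s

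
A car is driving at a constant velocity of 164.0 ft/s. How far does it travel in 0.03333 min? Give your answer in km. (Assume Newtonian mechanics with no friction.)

v = 164.0 ft/s × 0.3048 = 49.9872 m/s
t = 0.03333 min × 60.0 = 1.9998 s
d = v × t = 49.9872 × 1.9998 = 99.9644 m
d = 99.9644 m / 1000.0 = 0.09996 km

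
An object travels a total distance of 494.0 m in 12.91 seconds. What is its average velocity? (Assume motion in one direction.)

v_avg = Δd / Δt = 494.0 / 12.91 = 38.26 m/s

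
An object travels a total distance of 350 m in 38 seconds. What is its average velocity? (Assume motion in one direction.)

v_avg = Δd / Δt = 350 / 38 = 9.21 m/s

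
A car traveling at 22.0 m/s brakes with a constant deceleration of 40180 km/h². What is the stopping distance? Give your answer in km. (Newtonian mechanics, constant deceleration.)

a = 40180 km/h² × 7.716049382716049e-05 = 3.10031 m/s²
d = v₀² / (2a) = 22.0² / (2 × 3.10031) = 484.0 / 6.20062 = 78.0567 m
d = 78.0567 m / 1000.0 = 0.07806 km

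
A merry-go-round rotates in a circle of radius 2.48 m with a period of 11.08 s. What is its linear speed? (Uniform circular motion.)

v = 2πr/T = 2π×2.48/11.08 = 1.41 m/s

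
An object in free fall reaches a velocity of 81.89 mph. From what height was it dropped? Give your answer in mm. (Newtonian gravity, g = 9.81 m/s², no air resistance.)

v = 81.89 mph × 0.44704 = 36.6081 m/s
h = v² / (2g) = 36.6081² / (2 × 9.81) = 68.3055 m
h = 68.3055 m / 0.001 = 68310 mm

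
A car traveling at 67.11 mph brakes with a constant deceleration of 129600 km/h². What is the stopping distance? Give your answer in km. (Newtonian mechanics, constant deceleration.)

v₀ = 67.11 mph × 0.44704 = 30.0009 m/s
a = 129600 km/h² × 7.716049382716049e-05 = 10.0 m/s²
d = v₀² / (2a) = 30.0009² / (2 × 10.0) = 900.054 / 20.0 = 45.0027 m
d = 45.0027 m / 1000.0 = 0.045 km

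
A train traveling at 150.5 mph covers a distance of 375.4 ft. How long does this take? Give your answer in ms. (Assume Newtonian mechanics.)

d = 375.4 ft × 0.3048 = 114.422 m
v = 150.5 mph × 0.44704 = 67.2795 m/s
t = d / v = 114.422 / 67.2795 = 1.7007 s
t = 1.7007 s / 0.001 = 1701 ms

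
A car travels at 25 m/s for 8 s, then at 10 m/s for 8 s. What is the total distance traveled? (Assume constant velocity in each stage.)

d₁ = v₁t₁ = 25 × 8 = 200 m
d₂ = v₂t₂ = 10 × 8 = 80 m
d_total = 200 + 80 = 280 m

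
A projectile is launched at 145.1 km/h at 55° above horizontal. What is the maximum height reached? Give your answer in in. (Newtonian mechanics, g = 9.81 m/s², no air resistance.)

v₀ = 145.1 km/h × 0.2777777777777778 = 40.3056 m/s
H = v₀² × sin²(θ) / (2g) = 40.3056² × sin(55°)² / (2 × 9.81) = 1624.54 × 0.67101 / 19.62 = 55.5598 m
H = 55.5598 m / 0.0254 = 2187 in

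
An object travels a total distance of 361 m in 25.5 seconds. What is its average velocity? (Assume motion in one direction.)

v_avg = Δd / Δt = 361 / 25.5 = 14.16 m/s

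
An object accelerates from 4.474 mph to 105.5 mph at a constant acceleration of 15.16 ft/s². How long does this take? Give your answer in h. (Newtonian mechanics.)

v₀ = 4.474 mph × 0.44704 = 2.00006 m/s
v = 105.5 mph × 0.44704 = 47.1627 m/s
a = 15.16 ft/s² × 0.3048 = 4.62077 m/s²
t = (v - v₀) / a = (47.1627 - 2.00006) / 4.62077 = 9.77383 s
t = 9.77383 s / 3600.0 = 0.002715 h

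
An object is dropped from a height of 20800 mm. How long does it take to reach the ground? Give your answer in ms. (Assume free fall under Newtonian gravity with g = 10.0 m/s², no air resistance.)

h = 20800 mm × 0.001 = 20.8 m
t = √(2h/g) = √(2 × 20.8 / 10.0) = 2.03961 s
t = 2.03961 s / 0.001 = 2040 ms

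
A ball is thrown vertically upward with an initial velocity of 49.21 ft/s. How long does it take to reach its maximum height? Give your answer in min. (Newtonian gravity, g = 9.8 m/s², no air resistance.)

v₀ = 49.21 ft/s × 0.3048 = 14.9992 m/s
t_up = v₀ / g = 14.9992 / 9.8 = 1.53053 s
t_up = 1.53053 s / 60.0 = 0.02551 min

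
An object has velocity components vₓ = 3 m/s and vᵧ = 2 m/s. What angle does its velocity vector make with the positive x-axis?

θ = arctan(vᵧ/vₓ) = arctan(2/3) = 33.69°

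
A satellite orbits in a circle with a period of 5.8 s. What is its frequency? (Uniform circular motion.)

f = 1/T = 1/5.8 = 0.1724 Hz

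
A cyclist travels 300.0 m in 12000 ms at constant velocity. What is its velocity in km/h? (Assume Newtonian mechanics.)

t = 12000 ms × 0.001 = 12.0 s
v = d / t = 300.0 / 12.0 = 25.0 m/s
v = 25.0 m/s / 0.2777777777777778 = 90.0 km/h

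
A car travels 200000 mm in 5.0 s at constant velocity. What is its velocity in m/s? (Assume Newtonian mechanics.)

d = 200000 mm × 0.001 = 200.0 m
v = d / t = 200.0 / 5.0 = 40.0 m/s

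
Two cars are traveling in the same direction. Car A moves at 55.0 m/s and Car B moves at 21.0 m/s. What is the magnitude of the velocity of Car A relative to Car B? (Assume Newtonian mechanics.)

v_rel = |v_A - v_B| = |55.0 - 21.0| = 34.0 m/s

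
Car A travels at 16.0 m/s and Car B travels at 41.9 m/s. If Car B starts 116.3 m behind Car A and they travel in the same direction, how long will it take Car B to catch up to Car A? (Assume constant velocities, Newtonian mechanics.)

Relative speed: v_rel = 41.9 - 16.0 = 25.9 m/s
Time to catch: t = d₀/v_rel = 116.3/25.9 = 4.49 s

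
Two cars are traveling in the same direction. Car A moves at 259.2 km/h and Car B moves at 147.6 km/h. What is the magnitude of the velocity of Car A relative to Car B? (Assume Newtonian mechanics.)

v_rel = |v_A - v_B| = |259.2 - 147.6| = 111.6 km/h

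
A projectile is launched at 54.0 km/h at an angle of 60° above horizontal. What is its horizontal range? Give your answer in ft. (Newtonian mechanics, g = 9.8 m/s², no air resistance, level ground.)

v₀ = 54.0 km/h × 0.2777777777777778 = 15.0 m/s
R = v₀² × sin(2θ) / g = 15.0² × sin(2 × 60°) / 9.8 = 225.0 × 0.866025 / 9.8 = 19.8832 m
R = 19.8832 m / 0.3048 = 65.23 ft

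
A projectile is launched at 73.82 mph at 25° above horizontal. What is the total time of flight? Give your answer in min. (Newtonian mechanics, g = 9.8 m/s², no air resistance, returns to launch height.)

v₀ = 73.82 mph × 0.44704 = 33.0005 m/s
T = 2 × v₀ × sin(θ) / g = 2 × 33.0005 × sin(25°) / 9.8 = 2 × 33.0005 × 0.422618 / 9.8 = 2.84625 s
T = 2.84625 s / 60.0 = 0.04744 min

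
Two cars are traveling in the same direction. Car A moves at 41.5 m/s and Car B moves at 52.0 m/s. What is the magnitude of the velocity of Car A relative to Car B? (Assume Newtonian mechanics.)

v_rel = |v_A - v_B| = |41.5 - 52.0| = 10.5 m/s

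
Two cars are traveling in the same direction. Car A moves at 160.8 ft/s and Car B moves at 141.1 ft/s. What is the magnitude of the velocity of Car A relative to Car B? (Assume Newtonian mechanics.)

v_rel = |v_A - v_B| = |160.8 - 141.1| = 19.7 ft/s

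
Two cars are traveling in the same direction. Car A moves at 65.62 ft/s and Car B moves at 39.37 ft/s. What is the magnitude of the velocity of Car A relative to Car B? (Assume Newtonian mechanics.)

v_rel = |v_A - v_B| = |65.62 - 39.37| = 26.25 ft/s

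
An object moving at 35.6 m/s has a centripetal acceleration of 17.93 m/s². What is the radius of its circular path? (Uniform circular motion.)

r = v²/a_c = 35.6²/17.93 = 70.68 m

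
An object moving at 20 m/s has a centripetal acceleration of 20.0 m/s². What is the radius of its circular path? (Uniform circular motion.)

r = v²/a_c = 20²/20.0 = 20.0 m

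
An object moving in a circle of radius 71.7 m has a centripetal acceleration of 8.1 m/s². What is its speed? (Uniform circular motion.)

v = √(a_c × r) = √(8.1 × 71.7) = 24.1 m/s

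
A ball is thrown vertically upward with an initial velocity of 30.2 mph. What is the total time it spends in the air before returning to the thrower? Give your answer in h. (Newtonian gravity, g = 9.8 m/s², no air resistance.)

v₀ = 30.2 mph × 0.44704 = 13.5006 m/s
t_total = 2 × v₀ / g = 2 × 13.5006 / 9.8 = 2.75522 s
t_total = 2.75522 s / 3600.0 = 0.0007653 h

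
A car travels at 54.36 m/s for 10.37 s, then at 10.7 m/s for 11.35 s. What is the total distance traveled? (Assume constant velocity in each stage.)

d₁ = v₁t₁ = 54.36 × 10.37 = 563.7132 m
d₂ = v₂t₂ = 10.7 × 11.35 = 121.445 m
d_total = 563.7132 + 121.445 = 685.16 m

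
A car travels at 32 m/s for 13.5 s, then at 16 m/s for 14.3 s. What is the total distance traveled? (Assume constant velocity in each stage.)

d₁ = v₁t₁ = 32 × 13.5 = 432.0 m
d₂ = v₂t₂ = 16 × 14.3 = 228.8 m
d_total = 432.0 + 228.8 = 660.8 m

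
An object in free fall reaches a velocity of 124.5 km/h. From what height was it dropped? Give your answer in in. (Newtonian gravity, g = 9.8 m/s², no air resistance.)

v = 124.5 km/h × 0.2777777777777778 = 34.5833 m/s
h = v² / (2g) = 34.5833² / (2 × 9.8) = 61.0206 m
h = 61.0206 m / 0.0254 = 2402 in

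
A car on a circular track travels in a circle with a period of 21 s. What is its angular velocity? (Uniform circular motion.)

ω = 2π/T = 2π/21 = 0.2992 rad/s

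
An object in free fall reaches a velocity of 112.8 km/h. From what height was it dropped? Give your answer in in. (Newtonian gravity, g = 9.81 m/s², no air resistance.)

v = 112.8 km/h × 0.2777777777777778 = 31.3333 m/s
h = v² / (2g) = 31.3333² / (2 × 9.81) = 50.0395 m
h = 50.0395 m / 0.0254 = 1970 in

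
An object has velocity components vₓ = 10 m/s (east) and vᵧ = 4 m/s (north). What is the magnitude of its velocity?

|v| = √(vₓ² + vᵧ²) = √(10² + 4²) = √(116) = 10.77 m/s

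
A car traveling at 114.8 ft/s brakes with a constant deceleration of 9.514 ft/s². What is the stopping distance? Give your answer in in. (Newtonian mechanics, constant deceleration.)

v₀ = 114.8 ft/s × 0.3048 = 34.991 m/s
a = 9.514 ft/s² × 0.3048 = 2.89987 m/s²
d = v₀² / (2a) = 34.991² / (2 × 2.89987) = 1224.37 / 5.79974 = 211.108 m
d = 211.108 m / 0.0254 = 8311 in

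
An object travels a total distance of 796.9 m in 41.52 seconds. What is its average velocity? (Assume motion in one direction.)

v_avg = Δd / Δt = 796.9 / 41.52 = 19.19 m/s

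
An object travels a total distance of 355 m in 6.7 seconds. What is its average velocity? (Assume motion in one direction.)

v_avg = Δd / Δt = 355 / 6.7 = 52.99 m/s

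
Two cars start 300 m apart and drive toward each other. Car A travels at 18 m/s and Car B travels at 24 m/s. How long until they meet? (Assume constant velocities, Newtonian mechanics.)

Combined speed: v_combined = 18 + 24 = 42 m/s
Time to meet: t = d/v_combined = 300/42 = 7.14 s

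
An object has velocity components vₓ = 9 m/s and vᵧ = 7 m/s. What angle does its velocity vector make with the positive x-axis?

θ = arctan(vᵧ/vₓ) = arctan(7/9) = 37.87°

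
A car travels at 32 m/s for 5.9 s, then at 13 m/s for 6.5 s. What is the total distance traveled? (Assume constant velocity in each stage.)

d₁ = v₁t₁ = 32 × 5.9 = 188.8 m
d₂ = v₂t₂ = 13 × 6.5 = 84.5 m
d_total = 188.8 + 84.5 = 273.3 m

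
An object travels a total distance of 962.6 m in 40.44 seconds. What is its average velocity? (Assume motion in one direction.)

v_avg = Δd / Δt = 962.6 / 40.44 = 23.8 m/s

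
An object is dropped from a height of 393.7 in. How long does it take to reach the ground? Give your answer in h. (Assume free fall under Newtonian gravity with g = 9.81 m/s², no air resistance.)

h = 393.7 in × 0.0254 = 9.99998 m
t = √(2h/g) = √(2 × 9.99998 / 9.81) = 1.42784 s
t = 1.42784 s / 3600.0 = 0.0003966 h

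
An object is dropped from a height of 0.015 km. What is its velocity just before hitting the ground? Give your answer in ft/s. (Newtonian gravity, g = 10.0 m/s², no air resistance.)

h = 0.015 km × 1000.0 = 15.0 m
v = √(2gh) = √(2 × 10.0 × 15.0) = 17.3205 m/s
v = 17.3205 m/s / 0.3048 = 56.83 ft/s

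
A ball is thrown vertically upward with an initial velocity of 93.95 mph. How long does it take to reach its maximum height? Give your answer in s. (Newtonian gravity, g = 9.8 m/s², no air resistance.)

v₀ = 93.95 mph × 0.44704 = 41.9994 m/s
t_up = v₀ / g = 41.9994 / 9.8 = 4.286 s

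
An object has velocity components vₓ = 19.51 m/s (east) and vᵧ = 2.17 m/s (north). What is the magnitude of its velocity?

|v| = √(vₓ² + vᵧ²) = √(19.51² + 2.17²) = √(385.349) = 19.63 m/s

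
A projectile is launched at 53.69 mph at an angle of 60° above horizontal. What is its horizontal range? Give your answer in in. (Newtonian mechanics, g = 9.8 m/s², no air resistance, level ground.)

v₀ = 53.69 mph × 0.44704 = 24.0016 m/s
R = v₀² × sin(2θ) / g = 24.0016² × sin(2 × 60°) / 9.8 = 576.077 × 0.866025 / 9.8 = 50.9079 m
R = 50.9079 m / 0.0254 = 2004 in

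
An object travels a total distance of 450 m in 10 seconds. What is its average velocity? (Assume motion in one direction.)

v_avg = Δd / Δt = 450 / 10 = 45.0 m/s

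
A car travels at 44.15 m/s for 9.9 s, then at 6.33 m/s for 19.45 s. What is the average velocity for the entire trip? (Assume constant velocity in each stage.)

d₁ = v₁t₁ = 44.15 × 9.9 = 437.085 m
d₂ = v₂t₂ = 6.33 × 19.45 = 123.1185 m
d_total = 560.2035 m, t_total = 29.35 s
v_avg = d_total/t_total = 560.2035/29.35 = 19.09 m/s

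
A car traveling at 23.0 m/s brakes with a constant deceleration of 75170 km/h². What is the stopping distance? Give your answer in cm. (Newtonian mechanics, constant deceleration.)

a = 75170 km/h² × 7.716049382716049e-05 = 5.80015 m/s²
d = v₀² / (2a) = 23.0² / (2 × 5.80015) = 529.0 / 11.6003 = 45.6023 m
d = 45.6023 m / 0.01 = 4560 cm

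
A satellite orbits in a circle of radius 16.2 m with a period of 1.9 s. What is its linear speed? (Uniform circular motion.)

v = 2πr/T = 2π×16.2/1.9 = 53.57 m/s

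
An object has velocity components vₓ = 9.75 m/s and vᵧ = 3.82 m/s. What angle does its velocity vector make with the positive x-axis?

θ = arctan(vᵧ/vₓ) = arctan(3.82/9.75) = 21.39°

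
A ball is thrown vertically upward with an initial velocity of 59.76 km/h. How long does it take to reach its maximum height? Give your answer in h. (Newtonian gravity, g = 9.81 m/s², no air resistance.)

v₀ = 59.76 km/h × 0.2777777777777778 = 16.6 m/s
t_up = v₀ / g = 16.6 / 9.81 = 1.69215 s
t_up = 1.69215 s / 3600.0 = 0.00047 h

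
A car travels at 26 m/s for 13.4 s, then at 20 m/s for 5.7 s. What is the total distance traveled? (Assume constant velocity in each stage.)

d₁ = v₁t₁ = 26 × 13.4 = 348.4 m
d₂ = v₂t₂ = 20 × 5.7 = 114.0 m
d_total = 348.4 + 114.0 = 462.4 m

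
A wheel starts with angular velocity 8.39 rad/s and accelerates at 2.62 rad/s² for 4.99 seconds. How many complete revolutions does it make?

θ = ω₀t + ½αt² = 8.39×4.99 + ½×2.62×4.99² = 74.485231 rad
Total revolutions = θ/(2π) = 74.485231/(2π) = 11.85
Complete revolutions = ⌊11.85⌋ = 11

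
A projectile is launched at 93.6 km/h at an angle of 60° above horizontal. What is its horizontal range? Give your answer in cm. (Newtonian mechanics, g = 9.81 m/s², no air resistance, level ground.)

v₀ = 93.6 km/h × 0.2777777777777778 = 26.0 m/s
R = v₀² × sin(2θ) / g = 26.0² × sin(2 × 60°) / 9.81 = 676.0 × 0.866025 / 9.81 = 59.6772 m
R = 59.6772 m / 0.01 = 5968 cm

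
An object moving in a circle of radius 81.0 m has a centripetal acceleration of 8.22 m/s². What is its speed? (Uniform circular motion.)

v = √(a_c × r) = √(8.22 × 81.0) = 25.8 m/s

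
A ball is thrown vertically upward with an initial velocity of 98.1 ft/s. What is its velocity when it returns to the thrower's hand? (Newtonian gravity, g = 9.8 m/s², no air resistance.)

By conservation of energy (no air resistance), the ball returns to the throw height with the same speed as launch, but directed downward.
|v_ground| = v₀ = 98.1 ft/s
v_ground = 98.1 ft/s (downward)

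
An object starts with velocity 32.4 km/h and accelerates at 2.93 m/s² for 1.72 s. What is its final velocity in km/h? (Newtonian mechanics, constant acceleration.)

v₀ = 32.4 km/h × 0.2777777777777778 = 9.0 m/s
v = v₀ + a × t = 9.0 + 2.93 × 1.72 = 14.0396 m/s
v = 14.0396 m/s / 0.2777777777777778 = 50.54 km/h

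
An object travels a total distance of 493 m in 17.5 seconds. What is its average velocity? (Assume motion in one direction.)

v_avg = Δd / Δt = 493 / 17.5 = 28.17 m/s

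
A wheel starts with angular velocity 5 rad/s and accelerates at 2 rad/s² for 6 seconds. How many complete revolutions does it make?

θ = ω₀t + ½αt² = 5×6 + ½×2×6² = 66.0 rad
Total revolutions = θ/(2π) = 66.0/(2π) = 10.5
Complete revolutions = ⌊10.5⌋ = 10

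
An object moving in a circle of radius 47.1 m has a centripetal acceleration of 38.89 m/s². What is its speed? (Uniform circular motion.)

v = √(a_c × r) = √(38.89 × 47.1) = 42.8 m/s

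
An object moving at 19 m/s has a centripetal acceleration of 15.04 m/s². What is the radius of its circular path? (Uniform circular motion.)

r = v²/a_c = 19²/15.04 = 24.0 m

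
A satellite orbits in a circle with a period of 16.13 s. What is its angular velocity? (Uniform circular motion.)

ω = 2π/T = 2π/16.13 = 0.3895 rad/s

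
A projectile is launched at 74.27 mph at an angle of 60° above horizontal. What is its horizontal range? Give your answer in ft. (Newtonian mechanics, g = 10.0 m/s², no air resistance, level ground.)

v₀ = 74.27 mph × 0.44704 = 33.2017 m/s
R = v₀² × sin(2θ) / g = 33.2017² × sin(2 × 60°) / 10.0 = 1102.35 × 0.866025 / 10.0 = 95.4663 m
R = 95.4663 m / 0.3048 = 313.2 ft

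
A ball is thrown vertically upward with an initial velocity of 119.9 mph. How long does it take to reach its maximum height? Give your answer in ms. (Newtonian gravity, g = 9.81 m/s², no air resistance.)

v₀ = 119.9 mph × 0.44704 = 53.6001 m/s
t_up = v₀ / g = 53.6001 / 9.81 = 5.46382 s
t_up = 5.46382 s / 0.001 = 5464 ms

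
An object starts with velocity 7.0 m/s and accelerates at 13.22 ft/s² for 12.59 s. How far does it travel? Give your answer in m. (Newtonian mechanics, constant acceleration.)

a = 13.22 ft/s² × 0.3048 = 4.02946 m/s²
d = v₀ × t + ½ × a × t² = 7.0 × 12.59 + 0.5 × 4.02946 × 12.59² = 407.5 m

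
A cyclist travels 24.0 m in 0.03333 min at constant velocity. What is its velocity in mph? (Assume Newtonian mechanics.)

t = 0.03333 min × 60.0 = 1.9998 s
v = d / t = 24.0 / 1.9998 = 12.0012 m/s
v = 12.0012 m/s / 0.44704 = 26.85 mph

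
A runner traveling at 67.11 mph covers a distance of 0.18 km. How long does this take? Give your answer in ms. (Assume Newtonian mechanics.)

d = 0.18 km × 1000.0 = 180.0 m
v = 67.11 mph × 0.44704 = 30.0009 m/s
t = d / v = 180.0 / 30.0009 = 5.99982 s
t = 5.99982 s / 0.001 = 6000 ms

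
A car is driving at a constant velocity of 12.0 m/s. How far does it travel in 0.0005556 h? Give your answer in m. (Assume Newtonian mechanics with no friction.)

t = 0.0005556 h × 3600.0 = 2.00016 s
d = v × t = 12.0 × 2.00016 = 24.0 m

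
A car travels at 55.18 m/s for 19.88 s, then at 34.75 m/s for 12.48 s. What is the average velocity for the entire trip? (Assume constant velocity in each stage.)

d₁ = v₁t₁ = 55.18 × 19.88 = 1096.9784 m
d₂ = v₂t₂ = 34.75 × 12.48 = 433.68 m
d_total = 1530.6584 m, t_total = 32.36 s
v_avg = d_total/t_total = 1530.6584/32.36 = 47.3 m/s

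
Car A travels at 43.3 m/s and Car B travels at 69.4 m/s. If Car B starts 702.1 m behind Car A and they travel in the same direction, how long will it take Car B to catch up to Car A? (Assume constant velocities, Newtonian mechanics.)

Relative speed: v_rel = 69.4 - 43.3 = 26.1 m/s
Time to catch: t = d₀/v_rel = 702.1/26.1 = 26.9 s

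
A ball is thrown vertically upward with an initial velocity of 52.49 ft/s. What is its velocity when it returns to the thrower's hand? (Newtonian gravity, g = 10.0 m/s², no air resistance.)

By conservation of energy (no air resistance), the ball returns to the throw height with the same speed as launch, but directed downward.
|v_ground| = v₀ = 52.49 ft/s
v_ground = 52.49 ft/s (downward)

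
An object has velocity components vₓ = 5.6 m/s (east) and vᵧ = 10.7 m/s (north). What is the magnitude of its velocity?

|v| = √(vₓ² + vᵧ²) = √(5.6² + 10.7²) = √(145.85) = 12.08 m/s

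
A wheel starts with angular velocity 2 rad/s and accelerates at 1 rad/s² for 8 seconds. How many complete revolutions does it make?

θ = ω₀t + ½αt² = 2×8 + ½×1×8² = 48.0 rad
Total revolutions = θ/(2π) = 48.0/(2π) = 7.64
Complete revolutions = ⌊7.64⌋ = 7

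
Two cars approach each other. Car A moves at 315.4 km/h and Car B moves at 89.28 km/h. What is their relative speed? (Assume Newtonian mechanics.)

v_rel = v_A + v_B = 315.4 + 89.28 = 404.68 km/h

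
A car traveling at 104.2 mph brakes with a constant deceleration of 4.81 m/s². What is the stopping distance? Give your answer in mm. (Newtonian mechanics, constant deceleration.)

v₀ = 104.2 mph × 0.44704 = 46.5816 m/s
d = v₀² / (2a) = 46.5816² / (2 × 4.81) = 2169.85 / 9.62 = 225.556 m
d = 225.556 m / 0.001 = 225600 mm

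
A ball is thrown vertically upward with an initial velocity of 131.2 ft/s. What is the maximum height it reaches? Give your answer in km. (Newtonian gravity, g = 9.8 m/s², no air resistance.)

v₀ = 131.2 ft/s × 0.3048 = 39.9898 m/s
h_max = v₀² / (2g) = 39.9898² / (2 × 9.8) = 1599.18 / 19.6 = 81.5908 m
h_max = 81.5908 m / 1000.0 = 0.08159 km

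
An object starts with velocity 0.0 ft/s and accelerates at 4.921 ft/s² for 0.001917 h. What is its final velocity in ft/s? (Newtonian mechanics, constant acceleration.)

v₀ = 0.0 ft/s × 0.3048 = 0.0 m/s
a = 4.921 ft/s² × 0.3048 = 1.49992 m/s²
t = 0.001917 h × 3600.0 = 6.9012 s
v = v₀ + a × t = 0.0 + 1.49992 × 6.9012 = 10.3512 m/s
v = 10.3512 m/s / 0.3048 = 33.96 ft/s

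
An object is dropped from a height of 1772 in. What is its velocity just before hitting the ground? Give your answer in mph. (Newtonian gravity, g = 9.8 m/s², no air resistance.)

h = 1772 in × 0.0254 = 45.0088 m
v = √(2gh) = √(2 × 9.8 × 45.0088) = 29.7014 m/s
v = 29.7014 m/s / 0.44704 = 66.44 mph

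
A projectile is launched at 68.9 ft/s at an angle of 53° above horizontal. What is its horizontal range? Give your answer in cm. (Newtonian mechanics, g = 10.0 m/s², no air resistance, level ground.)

v₀ = 68.9 ft/s × 0.3048 = 21.0007 m/s
R = v₀² × sin(2θ) / g = 21.0007² × sin(2 × 53°) / 10.0 = 441.029 × 0.961262 / 10.0 = 42.3944 m
R = 42.3944 m / 0.01 = 4239 cm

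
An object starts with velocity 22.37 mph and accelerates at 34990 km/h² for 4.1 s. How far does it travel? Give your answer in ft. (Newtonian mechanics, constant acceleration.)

v₀ = 22.37 mph × 0.44704 = 10.0003 m/s
a = 34990 km/h² × 7.716049382716049e-05 = 2.69985 m/s²
d = v₀ × t + ½ × a × t² = 10.0003 × 4.1 + 0.5 × 2.69985 × 4.1² = 63.6935 m
d = 63.6935 m / 0.3048 = 209.0 ft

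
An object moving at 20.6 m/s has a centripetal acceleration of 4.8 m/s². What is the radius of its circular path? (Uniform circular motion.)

r = v²/a_c = 20.6²/4.8 = 88.41 m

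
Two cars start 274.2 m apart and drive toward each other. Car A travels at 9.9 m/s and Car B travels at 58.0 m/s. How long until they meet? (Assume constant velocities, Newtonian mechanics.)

Combined speed: v_combined = 9.9 + 58.0 = 67.9 m/s
Time to meet: t = d/v_combined = 274.2/67.9 = 4.04 s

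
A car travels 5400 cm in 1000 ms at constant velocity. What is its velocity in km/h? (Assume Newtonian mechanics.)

d = 5400 cm × 0.01 = 54.0 m
t = 1000 ms × 0.001 = 1.0 s
v = d / t = 54.0 / 1.0 = 54.0 m/s
v = 54.0 m/s / 0.2777777777777778 = 194.4 km/h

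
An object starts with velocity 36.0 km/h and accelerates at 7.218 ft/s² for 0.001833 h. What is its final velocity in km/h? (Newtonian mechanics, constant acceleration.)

v₀ = 36.0 km/h × 0.2777777777777778 = 10.0 m/s
a = 7.218 ft/s² × 0.3048 = 2.20005 m/s²
t = 0.001833 h × 3600.0 = 6.5988 s
v = v₀ + a × t = 10.0 + 2.20005 × 6.5988 = 24.5177 m/s
v = 24.5177 m/s / 0.2777777777777778 = 88.26 km/h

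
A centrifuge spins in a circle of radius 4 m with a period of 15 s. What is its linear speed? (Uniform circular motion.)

v = 2πr/T = 2π×4/15 = 1.68 m/s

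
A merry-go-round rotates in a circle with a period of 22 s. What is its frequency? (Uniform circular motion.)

f = 1/T = 1/22 = 0.0455 Hz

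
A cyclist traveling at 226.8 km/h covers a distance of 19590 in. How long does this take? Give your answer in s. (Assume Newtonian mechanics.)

d = 19590 in × 0.0254 = 497.586 m
v = 226.8 km/h × 0.2777777777777778 = 63.0 m/s
t = d / v = 497.586 / 63.0 = 7.898 s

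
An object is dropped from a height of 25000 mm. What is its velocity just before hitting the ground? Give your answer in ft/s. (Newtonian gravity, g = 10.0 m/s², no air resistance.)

h = 25000 mm × 0.001 = 25.0 m
v = √(2gh) = √(2 × 10.0 × 25.0) = 22.3607 m/s
v = 22.3607 m/s / 0.3048 = 73.36 ft/s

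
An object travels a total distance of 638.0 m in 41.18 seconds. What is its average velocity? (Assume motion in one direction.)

v_avg = Δd / Δt = 638.0 / 41.18 = 15.49 m/s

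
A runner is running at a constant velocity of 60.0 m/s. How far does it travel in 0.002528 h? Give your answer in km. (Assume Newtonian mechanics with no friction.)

t = 0.002528 h × 3600.0 = 9.1008 s
d = v × t = 60.0 × 9.1008 = 546.048 m
d = 546.048 m / 1000.0 = 0.546 km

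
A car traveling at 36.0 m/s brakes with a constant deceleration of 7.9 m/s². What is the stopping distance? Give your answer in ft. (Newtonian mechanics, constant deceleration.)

d = v₀² / (2a) = 36.0² / (2 × 7.9) = 1296.0 / 15.8 = 82.0253 m
d = 82.0253 m / 0.3048 = 269.1 ft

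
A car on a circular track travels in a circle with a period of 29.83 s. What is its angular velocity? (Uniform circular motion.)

ω = 2π/T = 2π/29.83 = 0.2106 rad/s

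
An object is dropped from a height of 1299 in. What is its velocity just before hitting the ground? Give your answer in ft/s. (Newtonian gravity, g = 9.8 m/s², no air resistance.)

h = 1299 in × 0.0254 = 32.9946 m
v = √(2gh) = √(2 × 9.8 × 32.9946) = 25.4302 m/s
v = 25.4302 m/s / 0.3048 = 83.43 ft/s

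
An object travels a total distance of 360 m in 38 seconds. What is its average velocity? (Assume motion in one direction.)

v_avg = Δd / Δt = 360 / 38 = 9.47 m/s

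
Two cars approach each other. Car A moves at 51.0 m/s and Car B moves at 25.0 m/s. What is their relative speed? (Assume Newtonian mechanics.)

v_rel = v_A + v_B = 51.0 + 25.0 = 76.0 m/s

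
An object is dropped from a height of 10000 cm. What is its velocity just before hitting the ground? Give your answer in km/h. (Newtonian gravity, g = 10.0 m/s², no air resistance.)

h = 10000 cm × 0.01 = 100.0 m
v = √(2gh) = √(2 × 10.0 × 100.0) = 44.7214 m/s
v = 44.7214 m/s / 0.2777777777777778 = 161.0 km/h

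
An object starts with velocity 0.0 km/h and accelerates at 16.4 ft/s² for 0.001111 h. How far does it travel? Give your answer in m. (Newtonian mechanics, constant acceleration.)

v₀ = 0.0 km/h × 0.2777777777777778 = 0.0 m/s
a = 16.4 ft/s² × 0.3048 = 4.99872 m/s²
t = 0.001111 h × 3600.0 = 3.9996 s
d = v₀ × t + ½ × a × t² = 0.0 × 3.9996 + 0.5 × 4.99872 × 3.9996² = 39.98 m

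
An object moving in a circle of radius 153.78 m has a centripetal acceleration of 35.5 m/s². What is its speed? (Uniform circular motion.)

v = √(a_c × r) = √(35.5 × 153.78) = 73.89 m/s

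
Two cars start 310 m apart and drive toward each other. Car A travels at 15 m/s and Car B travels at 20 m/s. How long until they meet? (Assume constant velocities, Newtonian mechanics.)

Combined speed: v_combined = 15 + 20 = 35 m/s
Time to meet: t = d/v_combined = 310/35 = 8.86 s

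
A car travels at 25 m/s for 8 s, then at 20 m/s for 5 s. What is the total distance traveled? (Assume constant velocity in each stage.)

d₁ = v₁t₁ = 25 × 8 = 200 m
d₂ = v₂t₂ = 20 × 5 = 100 m
d_total = 200 + 100 = 300 m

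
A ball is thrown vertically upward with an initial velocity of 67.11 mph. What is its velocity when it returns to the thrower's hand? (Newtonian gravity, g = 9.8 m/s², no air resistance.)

By conservation of energy (no air resistance), the ball returns to the throw height with the same speed as launch, but directed downward.
|v_ground| = v₀ = 67.11 mph
v_ground = 67.11 mph (downward)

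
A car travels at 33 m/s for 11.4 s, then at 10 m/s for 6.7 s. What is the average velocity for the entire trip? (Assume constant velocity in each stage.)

d₁ = v₁t₁ = 33 × 11.4 = 376.2 m
d₂ = v₂t₂ = 10 × 6.7 = 67.0 m
d_total = 443.2 m, t_total = 18.1 s
v_avg = d_total/t_total = 443.2/18.1 = 24.49 m/s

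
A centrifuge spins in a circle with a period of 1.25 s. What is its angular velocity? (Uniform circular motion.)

ω = 2π/T = 2π/1.25 = 5.0265 rad/s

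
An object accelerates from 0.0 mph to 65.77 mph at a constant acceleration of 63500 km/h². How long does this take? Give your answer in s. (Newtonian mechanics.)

v₀ = 0.0 mph × 0.44704 = 0.0 m/s
v = 65.77 mph × 0.44704 = 29.4018 m/s
a = 63500 km/h² × 7.716049382716049e-05 = 4.89969 m/s²
t = (v - v₀) / a = (29.4018 - 0.0) / 4.89969 = 6.001 s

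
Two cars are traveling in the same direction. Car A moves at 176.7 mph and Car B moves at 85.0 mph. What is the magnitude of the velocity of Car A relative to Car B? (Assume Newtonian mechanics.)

v_rel = |v_A - v_B| = |176.7 - 85.0| = 91.7 mph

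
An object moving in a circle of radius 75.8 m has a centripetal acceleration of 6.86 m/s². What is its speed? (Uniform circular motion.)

v = √(a_c × r) = √(6.86 × 75.8) = 22.8 m/s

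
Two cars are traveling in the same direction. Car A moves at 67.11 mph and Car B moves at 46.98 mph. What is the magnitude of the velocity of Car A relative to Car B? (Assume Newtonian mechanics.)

v_rel = |v_A - v_B| = |67.11 - 46.98| = 20.13 mph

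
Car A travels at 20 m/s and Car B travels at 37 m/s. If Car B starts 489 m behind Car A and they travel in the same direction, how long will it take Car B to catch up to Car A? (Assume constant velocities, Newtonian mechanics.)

Relative speed: v_rel = 37 - 20 = 17 m/s
Time to catch: t = d₀/v_rel = 489/17 = 28.76 s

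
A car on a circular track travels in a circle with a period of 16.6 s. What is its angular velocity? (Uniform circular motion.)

ω = 2π/T = 2π/16.6 = 0.3785 rad/s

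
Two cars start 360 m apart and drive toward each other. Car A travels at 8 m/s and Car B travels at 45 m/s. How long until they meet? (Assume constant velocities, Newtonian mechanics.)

Combined speed: v_combined = 8 + 45 = 53 m/s
Time to meet: t = d/v_combined = 360/53 = 6.79 s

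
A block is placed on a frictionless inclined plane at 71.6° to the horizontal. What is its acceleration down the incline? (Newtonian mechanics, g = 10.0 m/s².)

a = g sin(θ) = 10.0 × sin(71.6°) = 10.0 × 0.9489 = 9.49 m/s²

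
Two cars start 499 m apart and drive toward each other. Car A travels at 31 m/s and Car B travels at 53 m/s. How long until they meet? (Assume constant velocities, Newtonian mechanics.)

Combined speed: v_combined = 31 + 53 = 84 m/s
Time to meet: t = d/v_combined = 499/84 = 5.94 s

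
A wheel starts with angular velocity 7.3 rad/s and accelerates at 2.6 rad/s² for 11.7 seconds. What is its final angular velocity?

ω = ω₀ + αt = 7.3 + 2.6 × 11.7 = 37.72 rad/s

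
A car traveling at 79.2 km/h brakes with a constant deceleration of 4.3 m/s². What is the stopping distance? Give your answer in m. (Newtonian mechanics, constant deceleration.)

v₀ = 79.2 km/h × 0.2777777777777778 = 22.0 m/s
d = v₀² / (2a) = 22.0² / (2 × 4.3) = 484.0 / 8.6 = 56.28 m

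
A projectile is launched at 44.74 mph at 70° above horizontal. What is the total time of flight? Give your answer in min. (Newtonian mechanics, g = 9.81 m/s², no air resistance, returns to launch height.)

v₀ = 44.74 mph × 0.44704 = 20.0006 m/s
T = 2 × v₀ × sin(θ) / g = 2 × 20.0006 × sin(70°) / 9.81 = 2 × 20.0006 × 0.939693 / 9.81 = 3.83169 s
T = 3.83169 s / 60.0 = 0.06386 min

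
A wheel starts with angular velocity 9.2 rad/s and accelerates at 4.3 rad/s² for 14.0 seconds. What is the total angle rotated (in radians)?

θ = ω₀t + ½αt² = 9.2×14.0 + ½×4.3×14.0² = 550.2 rad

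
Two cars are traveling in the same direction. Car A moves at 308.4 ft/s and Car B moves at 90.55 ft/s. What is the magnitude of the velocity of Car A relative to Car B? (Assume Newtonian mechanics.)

v_rel = |v_A - v_B| = |308.4 - 90.55| = 217.85 ft/s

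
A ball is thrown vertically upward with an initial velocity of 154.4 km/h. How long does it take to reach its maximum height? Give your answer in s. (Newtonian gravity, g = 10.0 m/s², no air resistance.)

v₀ = 154.4 km/h × 0.2777777777777778 = 42.8889 m/s
t_up = v₀ / g = 42.8889 / 10.0 = 4.289 s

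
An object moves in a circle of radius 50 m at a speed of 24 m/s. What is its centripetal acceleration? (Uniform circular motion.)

a_c = v²/r = 24²/50 = 576/50 = 11.52 m/s²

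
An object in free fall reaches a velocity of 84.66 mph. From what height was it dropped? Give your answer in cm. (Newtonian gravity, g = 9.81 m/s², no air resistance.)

v = 84.66 mph × 0.44704 = 37.8464 m/s
h = v² / (2g) = 37.8464² / (2 × 9.81) = 73.0046 m
h = 73.0046 m / 0.01 = 7300 cm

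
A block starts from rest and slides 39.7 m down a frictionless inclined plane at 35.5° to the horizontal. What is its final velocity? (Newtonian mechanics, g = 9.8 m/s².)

a = g sin(θ) = 9.8 × sin(35.5°) = 5.6909 m/s²
v = √(2ad) = √(2 × 5.6909 × 39.7) = 21.26 m/s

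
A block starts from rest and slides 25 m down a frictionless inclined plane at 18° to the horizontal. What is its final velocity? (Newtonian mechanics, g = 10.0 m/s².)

a = g sin(θ) = 10.0 × sin(18°) = 3.0902 m/s²
v = √(2ad) = √(2 × 3.0902 × 25) = 12.43 m/s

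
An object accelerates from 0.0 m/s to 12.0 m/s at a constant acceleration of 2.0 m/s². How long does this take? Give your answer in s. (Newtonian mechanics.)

t = (v - v₀) / a = (12.0 - 0.0) / 2.0 = 6.0 s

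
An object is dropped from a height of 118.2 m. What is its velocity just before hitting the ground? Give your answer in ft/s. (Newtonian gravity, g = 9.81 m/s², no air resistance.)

v = √(2gh) = √(2 × 9.81 × 118.2) = 48.1569 m/s
v = 48.1569 m/s / 0.3048 = 158.0 ft/s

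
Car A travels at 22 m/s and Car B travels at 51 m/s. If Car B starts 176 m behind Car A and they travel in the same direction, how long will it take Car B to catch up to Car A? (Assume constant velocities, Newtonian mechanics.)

Relative speed: v_rel = 51 - 22 = 29 m/s
Time to catch: t = d₀/v_rel = 176/29 = 6.07 s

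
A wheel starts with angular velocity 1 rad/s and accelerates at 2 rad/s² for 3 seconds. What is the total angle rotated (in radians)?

θ = ω₀t + ½αt² = 1×3 + ½×2×3² = 12.0 rad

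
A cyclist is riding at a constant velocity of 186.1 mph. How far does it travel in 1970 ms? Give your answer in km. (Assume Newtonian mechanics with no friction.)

v = 186.1 mph × 0.44704 = 83.1941 m/s
t = 1970 ms × 0.001 = 1.97 s
d = v × t = 83.1941 × 1.97 = 163.892 m
d = 163.892 m / 1000.0 = 0.1639 km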